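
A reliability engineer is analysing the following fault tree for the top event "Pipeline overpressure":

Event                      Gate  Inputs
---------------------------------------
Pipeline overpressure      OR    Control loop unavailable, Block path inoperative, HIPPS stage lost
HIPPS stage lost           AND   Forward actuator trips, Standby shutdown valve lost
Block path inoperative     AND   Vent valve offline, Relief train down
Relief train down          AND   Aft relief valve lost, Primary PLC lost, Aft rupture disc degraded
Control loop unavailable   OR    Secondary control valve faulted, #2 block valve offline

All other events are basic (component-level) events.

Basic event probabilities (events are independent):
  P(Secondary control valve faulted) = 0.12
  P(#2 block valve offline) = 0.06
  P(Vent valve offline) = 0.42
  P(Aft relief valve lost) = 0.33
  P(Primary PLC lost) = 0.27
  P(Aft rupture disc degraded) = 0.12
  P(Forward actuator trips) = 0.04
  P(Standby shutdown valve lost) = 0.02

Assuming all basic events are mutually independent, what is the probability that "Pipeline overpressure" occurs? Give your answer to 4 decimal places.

0.1772

P(Control loop unavailable) [OR] = 1 − (1−0.12) × (1−0.06) = 0.172800
P(Relief train down) [AND] = 0.33 × 0.27 × 0.12 = 0.010692
P(Block path inoperative) [AND] = 0.42 × 0.010692 = 0.004491
P(HIPPS stage lost) [AND] = 0.04 × 0.02 = 0.000800
P(Pipeline overpressure) [OR] = 1 − (1−0.172800) × (1−0.004491) × (1−0.000800) = 0.177174
Rounded to 4 decimal places: P(Pipeline overpressure) ≈ 0.1772.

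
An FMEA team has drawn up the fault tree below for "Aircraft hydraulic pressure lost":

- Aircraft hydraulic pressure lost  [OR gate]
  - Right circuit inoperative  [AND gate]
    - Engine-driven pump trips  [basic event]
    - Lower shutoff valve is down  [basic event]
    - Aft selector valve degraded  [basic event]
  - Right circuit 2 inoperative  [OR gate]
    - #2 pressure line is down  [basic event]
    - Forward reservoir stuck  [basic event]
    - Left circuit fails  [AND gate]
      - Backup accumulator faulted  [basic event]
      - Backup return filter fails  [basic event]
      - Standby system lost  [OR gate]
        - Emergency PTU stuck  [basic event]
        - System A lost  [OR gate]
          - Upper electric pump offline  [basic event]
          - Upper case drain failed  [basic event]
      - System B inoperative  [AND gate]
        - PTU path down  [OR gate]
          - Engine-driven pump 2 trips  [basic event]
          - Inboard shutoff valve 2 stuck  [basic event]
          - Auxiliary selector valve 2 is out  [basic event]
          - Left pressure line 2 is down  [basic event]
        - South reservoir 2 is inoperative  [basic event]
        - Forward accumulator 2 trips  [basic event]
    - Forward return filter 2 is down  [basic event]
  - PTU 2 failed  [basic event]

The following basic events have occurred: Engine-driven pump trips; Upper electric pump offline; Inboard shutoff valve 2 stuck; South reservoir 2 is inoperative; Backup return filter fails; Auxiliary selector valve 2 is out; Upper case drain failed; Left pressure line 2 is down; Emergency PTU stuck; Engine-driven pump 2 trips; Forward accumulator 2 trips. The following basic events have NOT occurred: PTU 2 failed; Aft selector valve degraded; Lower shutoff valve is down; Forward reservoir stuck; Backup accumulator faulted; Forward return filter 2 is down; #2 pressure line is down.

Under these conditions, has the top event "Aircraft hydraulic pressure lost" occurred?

Right circuit inoperative [AND]: Engine-driven pump trips=occurs, Lower shutoff valve is down=not, Aft selector valve degraded=not → not all inputs occur → does not occur.
System A lost [OR]: Upper electric pump offline=occurs, Upper case drain failed=occurs → at least one input occurs → occurs.
Standby system lost [OR]: Emergency PTU stuck=occurs, System A lost=occurs → at least one input occurs → occurs.
PTU path down [OR]: Engine-driven pump 2 trips=occurs, Inboard shutoff valve 2 stuck=occurs, Auxiliary selector valve 2 is out=occurs, Left pressure line 2 is down=occurs → at least one input occurs → occurs.
System B inoperative [AND]: PTU path down=occurs, South reservoir 2 is inoperative=occurs, Forward accumulator 2 trips=occurs → all inputs occur → occurs.
Left circuit fails [AND]: Backup accumulator faulted=not, Backup return filter fails=occurs, Standby system lost=occurs, System B inoperative=occurs → not all inputs occur → does not occur.
Right circuit 2 inoperative [OR]: #2 pressure line is down=not, Forward reservoir stuck=not, Left circuit fails=not, Forward return filter 2 is down=not → no input occurs → does not occur.
Aircraft hydraulic pressure lost [OR]: Right circuit inoperative=not, Right circuit 2 inoperative=not, PTU 2 failed=not → no input occurs → does not occur.

No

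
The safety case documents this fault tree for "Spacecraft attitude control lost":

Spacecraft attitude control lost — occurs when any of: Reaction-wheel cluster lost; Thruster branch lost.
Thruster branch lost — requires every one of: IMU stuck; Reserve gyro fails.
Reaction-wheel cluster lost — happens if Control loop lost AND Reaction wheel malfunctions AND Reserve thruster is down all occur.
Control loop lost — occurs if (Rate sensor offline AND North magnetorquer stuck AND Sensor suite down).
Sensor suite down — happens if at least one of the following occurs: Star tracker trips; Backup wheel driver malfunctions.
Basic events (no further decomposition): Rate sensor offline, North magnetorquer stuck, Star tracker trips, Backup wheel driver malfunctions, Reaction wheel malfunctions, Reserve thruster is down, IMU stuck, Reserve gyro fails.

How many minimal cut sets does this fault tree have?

3

Sensor suite down [OR]: union of children's cut sets → 2 cut set(s).
Control loop lost [AND]: one cut set from each child combined → 1 × 1 × 2 = 2 cut set(s).
Reaction-wheel cluster lost [AND]: one cut set from each child combined → 2 × 1 × 1 = 2 cut set(s).
Thruster branch lost [AND]: one cut set from each child combined → 1 × 1 = 1 cut set(s).
Spacecraft attitude control lost [OR]: union of children's cut sets → 3 cut set(s).
Minimal cut sets: {North magnetorquer stuck, Rate sensor offline, Reaction wheel malfunctions, Reserve thruster is down, Star tracker trips}; {Backup wheel driver malfunctions, North magnetorquer stuck, Rate sensor offline, Reaction wheel malfunctions, Reserve thruster is down}; {IMU stuck, Reserve gyro fails}.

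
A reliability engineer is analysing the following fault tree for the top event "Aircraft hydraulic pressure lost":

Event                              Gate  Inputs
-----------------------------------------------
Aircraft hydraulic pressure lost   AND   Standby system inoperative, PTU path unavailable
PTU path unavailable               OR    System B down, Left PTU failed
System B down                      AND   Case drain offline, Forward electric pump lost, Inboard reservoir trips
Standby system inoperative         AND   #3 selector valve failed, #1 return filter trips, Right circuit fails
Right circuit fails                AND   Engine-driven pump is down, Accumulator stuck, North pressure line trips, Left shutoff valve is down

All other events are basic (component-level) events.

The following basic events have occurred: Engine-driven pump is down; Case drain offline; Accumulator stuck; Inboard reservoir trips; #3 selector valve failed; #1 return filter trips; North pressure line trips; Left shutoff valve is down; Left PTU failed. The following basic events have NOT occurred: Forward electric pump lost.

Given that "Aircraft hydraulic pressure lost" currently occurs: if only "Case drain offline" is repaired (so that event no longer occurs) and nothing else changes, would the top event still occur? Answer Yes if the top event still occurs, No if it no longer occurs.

Yes

Counterfactual: set "Case drain offline" to not occurred.
Right circuit fails [AND]: Engine-driven pump is down=occurs, Accumulator stuck=occurs, North pressure line trips=occurs, Left shutoff valve is down=occurs → all inputs occur → occurs.
Standby system inoperative [AND]: #3 selector valve failed=occurs, #1 return filter trips=occurs, Right circuit fails=occurs → all inputs occur → occurs.
System B down [AND]: Case drain offline=not, Forward electric pump lost=not, Inboard reservoir trips=occurs → not all inputs occur → does not occur.
PTU path unavailable [OR]: System B down=not, Left PTU failed=occurs → at least one input occurs → occurs.
Aircraft hydraulic pressure lost [AND]: Standby system inoperative=occurs, PTU path unavailable=occurs → all inputs occur → occurs.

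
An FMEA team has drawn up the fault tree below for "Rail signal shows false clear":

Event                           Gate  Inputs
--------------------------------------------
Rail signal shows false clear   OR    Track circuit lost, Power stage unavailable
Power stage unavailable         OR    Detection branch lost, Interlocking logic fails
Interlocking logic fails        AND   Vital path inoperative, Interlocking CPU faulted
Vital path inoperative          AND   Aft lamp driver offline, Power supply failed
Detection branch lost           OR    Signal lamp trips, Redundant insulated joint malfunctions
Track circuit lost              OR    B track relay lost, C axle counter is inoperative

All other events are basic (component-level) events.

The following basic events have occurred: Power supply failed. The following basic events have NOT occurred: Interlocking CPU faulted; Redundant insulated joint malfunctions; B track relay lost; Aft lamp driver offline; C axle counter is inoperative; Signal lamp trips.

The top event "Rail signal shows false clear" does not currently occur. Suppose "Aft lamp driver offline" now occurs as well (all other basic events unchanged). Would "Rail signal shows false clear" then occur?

No

Counterfactual: set "Aft lamp driver offline" to occurred.
Track circuit lost [OR]: B track relay lost=not, C axle counter is inoperative=not → no input occurs → does not occur.
Detection branch lost [OR]: Signal lamp trips=not, Redundant insulated joint malfunctions=not → no input occurs → does not occur.
Vital path inoperative [AND]: Aft lamp driver offline=occurs, Power supply failed=occurs → all inputs occur → occurs.
Interlocking logic fails [AND]: Vital path inoperative=occurs, Interlocking CPU faulted=not → not all inputs occur → does not occur.
Power stage unavailable [OR]: Detection branch lost=not, Interlocking logic fails=not → no input occurs → does not occur.
Rail signal shows false clear [OR]: Track circuit lost=not, Power stage unavailable=not → no input occurs → does not occur.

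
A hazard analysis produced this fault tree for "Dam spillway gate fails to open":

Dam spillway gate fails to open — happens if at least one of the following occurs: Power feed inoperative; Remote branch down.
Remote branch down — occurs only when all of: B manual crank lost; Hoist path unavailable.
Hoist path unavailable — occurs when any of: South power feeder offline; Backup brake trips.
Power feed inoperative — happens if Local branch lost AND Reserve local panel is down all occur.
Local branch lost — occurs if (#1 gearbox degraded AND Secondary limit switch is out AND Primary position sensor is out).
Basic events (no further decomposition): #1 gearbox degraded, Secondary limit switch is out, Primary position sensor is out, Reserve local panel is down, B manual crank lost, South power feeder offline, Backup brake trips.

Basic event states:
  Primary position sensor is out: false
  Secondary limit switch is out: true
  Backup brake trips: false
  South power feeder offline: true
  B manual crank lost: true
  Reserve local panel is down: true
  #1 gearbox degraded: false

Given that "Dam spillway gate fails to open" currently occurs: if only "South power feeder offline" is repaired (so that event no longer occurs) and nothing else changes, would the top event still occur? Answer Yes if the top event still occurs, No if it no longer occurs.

Counterfactual: set "South power feeder offline" to not occurred.
Local branch lost [AND]: #1 gearbox degraded=not, Secondary limit switch is out=occurs, Primary position sensor is out=not → not all inputs occur → does not occur.
Power feed inoperative [AND]: Local branch lost=not, Reserve local panel is down=occurs → not all inputs occur → does not occur.
Hoist path unavailable [OR]: South power feeder offline=not, Backup brake trips=not → no input occurs → does not occur.
Remote branch down [AND]: B manual crank lost=occurs, Hoist path unavailable=not → not all inputs occur → does not occur.
Dam spillway gate fails to open [OR]: Power feed inoperative=not, Remote branch down=not → no input occurs → does not occur.

No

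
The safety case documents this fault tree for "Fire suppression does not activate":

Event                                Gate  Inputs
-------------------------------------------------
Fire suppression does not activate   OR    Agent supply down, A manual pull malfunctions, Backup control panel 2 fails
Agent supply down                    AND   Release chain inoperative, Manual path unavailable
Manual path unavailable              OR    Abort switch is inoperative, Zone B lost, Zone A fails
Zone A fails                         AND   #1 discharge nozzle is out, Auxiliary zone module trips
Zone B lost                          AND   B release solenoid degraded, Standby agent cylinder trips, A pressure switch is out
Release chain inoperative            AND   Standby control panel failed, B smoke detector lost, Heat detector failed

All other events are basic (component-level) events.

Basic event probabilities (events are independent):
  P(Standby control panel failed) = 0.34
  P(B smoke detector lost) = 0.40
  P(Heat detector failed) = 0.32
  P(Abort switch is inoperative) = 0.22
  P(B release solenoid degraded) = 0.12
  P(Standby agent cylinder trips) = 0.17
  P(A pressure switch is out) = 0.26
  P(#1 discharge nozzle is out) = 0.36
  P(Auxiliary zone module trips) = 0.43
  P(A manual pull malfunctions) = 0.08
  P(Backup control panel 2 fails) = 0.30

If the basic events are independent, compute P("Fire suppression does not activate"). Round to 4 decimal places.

0.3656

P(Release chain inoperative) [AND] = 0.34 × 0.40 × 0.32 = 0.043520
P(Zone B lost) [AND] = 0.12 × 0.17 × 0.26 = 0.005304
P(Zone A fails) [AND] = 0.36 × 0.43 = 0.154800
P(Manual path unavailable) [OR] = 1 − (1−0.22) × (1−0.005304) × (1−0.154800) = 0.344241
P(Agent supply down) [AND] = 0.043520 × 0.344241 = 0.014981
P(Fire suppression does not activate) [OR] = 1 − (1−0.014981) × (1−0.08) × (1−0.30) = 0.365648
Rounded to 4 decimal places: P(Fire suppression does not activate) ≈ 0.3656.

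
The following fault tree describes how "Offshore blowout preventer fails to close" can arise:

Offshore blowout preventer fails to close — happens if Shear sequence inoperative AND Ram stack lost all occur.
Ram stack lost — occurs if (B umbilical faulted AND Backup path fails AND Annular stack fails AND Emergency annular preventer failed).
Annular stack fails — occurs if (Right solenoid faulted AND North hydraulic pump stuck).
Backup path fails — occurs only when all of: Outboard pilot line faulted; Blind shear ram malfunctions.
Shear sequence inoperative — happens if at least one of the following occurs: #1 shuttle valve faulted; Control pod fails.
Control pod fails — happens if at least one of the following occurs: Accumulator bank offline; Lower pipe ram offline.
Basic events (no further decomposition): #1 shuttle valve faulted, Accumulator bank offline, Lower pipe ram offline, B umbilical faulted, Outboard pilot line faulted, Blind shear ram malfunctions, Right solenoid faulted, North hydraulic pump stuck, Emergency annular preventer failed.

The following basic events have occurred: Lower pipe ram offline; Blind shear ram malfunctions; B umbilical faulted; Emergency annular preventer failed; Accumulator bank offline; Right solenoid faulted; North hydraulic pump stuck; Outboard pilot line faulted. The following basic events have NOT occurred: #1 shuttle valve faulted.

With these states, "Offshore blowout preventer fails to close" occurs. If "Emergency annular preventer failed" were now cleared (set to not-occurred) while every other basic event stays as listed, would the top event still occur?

Counterfactual: set "Emergency annular preventer failed" to not occurred.
Control pod fails [OR]: Accumulator bank offline=occurs, Lower pipe ram offline=occurs → at least one input occurs → occurs.
Shear sequence inoperative [OR]: #1 shuttle valve faulted=not, Control pod fails=occurs → at least one input occurs → occurs.
Backup path fails [AND]: Outboard pilot line faulted=occurs, Blind shear ram malfunctions=occurs → all inputs occur → occurs.
Annular stack fails [AND]: Right solenoid faulted=occurs, North hydraulic pump stuck=occurs → all inputs occur → occurs.
Ram stack lost [AND]: B umbilical faulted=occurs, Backup path fails=occurs, Annular stack fails=occurs, Emergency annular preventer failed=not → not all inputs occur → does not occur.
Offshore blowout preventer fails to close [AND]: Shear sequence inoperative=occurs, Ram stack lost=not → not all inputs occur → does not occur.

No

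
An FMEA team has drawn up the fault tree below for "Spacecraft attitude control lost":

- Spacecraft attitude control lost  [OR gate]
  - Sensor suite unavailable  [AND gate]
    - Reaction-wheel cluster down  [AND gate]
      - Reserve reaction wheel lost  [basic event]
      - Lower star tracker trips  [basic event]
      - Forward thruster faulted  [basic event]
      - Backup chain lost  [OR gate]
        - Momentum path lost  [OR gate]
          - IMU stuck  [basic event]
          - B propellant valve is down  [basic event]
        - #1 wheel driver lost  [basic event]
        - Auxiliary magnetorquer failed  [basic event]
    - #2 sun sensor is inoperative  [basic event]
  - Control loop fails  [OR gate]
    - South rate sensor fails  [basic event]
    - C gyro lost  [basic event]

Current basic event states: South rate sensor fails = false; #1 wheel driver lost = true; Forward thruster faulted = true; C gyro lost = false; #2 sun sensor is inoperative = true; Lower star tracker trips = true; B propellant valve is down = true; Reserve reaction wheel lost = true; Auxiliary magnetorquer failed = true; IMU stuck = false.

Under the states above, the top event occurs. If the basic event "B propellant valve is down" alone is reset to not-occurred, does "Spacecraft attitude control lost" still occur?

Yes

Counterfactual: set "B propellant valve is down" to not occurred.
Momentum path lost [OR]: IMU stuck=not, B propellant valve is down=not → no input occurs → does not occur.
Backup chain lost [OR]: Momentum path lost=not, #1 wheel driver lost=occurs, Auxiliary magnetorquer failed=occurs → at least one input occurs → occurs.
Reaction-wheel cluster down [AND]: Reserve reaction wheel lost=occurs, Lower star tracker trips=occurs, Forward thruster faulted=occurs, Backup chain lost=occurs → all inputs occur → occurs.
Sensor suite unavailable [AND]: Reaction-wheel cluster down=occurs, #2 sun sensor is inoperative=occurs → all inputs occur → occurs.
Control loop fails [OR]: South rate sensor fails=not, C gyro lost=not → no input occurs → does not occur.
Spacecraft attitude control lost [OR]: Sensor suite unavailable=occurs, Control loop fails=not → at least one input occurs → occurs.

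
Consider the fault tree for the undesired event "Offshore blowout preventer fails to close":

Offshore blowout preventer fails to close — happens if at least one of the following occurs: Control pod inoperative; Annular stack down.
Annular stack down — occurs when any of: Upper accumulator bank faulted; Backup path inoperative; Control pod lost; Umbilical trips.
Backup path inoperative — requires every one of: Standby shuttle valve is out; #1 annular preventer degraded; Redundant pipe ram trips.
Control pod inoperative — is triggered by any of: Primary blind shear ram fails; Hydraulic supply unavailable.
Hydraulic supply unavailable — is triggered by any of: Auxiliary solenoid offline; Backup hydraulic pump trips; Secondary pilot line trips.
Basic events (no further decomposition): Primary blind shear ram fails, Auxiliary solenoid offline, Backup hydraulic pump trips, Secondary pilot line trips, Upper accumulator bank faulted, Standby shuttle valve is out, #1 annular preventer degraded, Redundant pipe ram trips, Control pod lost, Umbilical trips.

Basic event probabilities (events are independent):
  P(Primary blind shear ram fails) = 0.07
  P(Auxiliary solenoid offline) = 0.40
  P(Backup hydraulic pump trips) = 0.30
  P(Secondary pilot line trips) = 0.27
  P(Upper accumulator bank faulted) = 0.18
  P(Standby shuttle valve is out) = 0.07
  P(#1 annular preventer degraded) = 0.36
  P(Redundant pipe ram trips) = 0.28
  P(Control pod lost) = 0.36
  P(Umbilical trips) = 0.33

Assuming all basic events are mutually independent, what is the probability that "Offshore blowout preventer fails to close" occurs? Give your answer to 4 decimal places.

0.9004

P(Hydraulic supply unavailable) [OR] = 1 − (1−0.40) × (1−0.30) × (1−0.27) = 0.693400
P(Control pod inoperative) [OR] = 1 − (1−0.07) × (1−0.693400) = 0.714862
P(Backup path inoperative) [AND] = 0.07 × 0.36 × 0.28 = 0.007056
P(Annular stack down) [OR] = 1 − (1−0.18) × (1−0.007056) × (1−0.36) × (1−0.33) = 0.650865
P(Offshore blowout preventer fails to close) [OR] = 1 − (1−0.714862) × (1−0.650865) = 0.900448
Rounded to 4 decimal places: P(Offshore blowout preventer fails to close) ≈ 0.9004.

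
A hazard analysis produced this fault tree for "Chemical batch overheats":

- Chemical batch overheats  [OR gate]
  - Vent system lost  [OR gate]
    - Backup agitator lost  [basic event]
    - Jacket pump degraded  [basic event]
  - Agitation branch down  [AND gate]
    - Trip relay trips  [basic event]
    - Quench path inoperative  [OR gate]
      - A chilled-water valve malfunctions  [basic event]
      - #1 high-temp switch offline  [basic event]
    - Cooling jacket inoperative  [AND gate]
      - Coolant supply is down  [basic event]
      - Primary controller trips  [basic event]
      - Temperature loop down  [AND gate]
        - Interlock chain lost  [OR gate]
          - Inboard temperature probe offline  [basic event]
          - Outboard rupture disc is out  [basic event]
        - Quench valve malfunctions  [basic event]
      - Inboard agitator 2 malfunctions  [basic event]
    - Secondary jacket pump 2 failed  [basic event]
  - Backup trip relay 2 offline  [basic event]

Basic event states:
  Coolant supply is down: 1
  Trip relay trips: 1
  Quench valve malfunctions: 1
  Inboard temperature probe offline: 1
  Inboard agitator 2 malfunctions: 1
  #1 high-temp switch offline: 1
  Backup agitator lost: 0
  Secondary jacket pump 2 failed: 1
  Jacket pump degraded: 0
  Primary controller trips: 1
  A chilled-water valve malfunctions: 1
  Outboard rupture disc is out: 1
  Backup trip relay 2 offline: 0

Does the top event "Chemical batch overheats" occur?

Vent system lost [OR]: Backup agitator lost=not, Jacket pump degraded=not → no input occurs → does not occur.
Quench path inoperative [OR]: A chilled-water valve malfunctions=occurs, #1 high-temp switch offline=occurs → at least one input occurs → occurs.
Interlock chain lost [OR]: Inboard temperature probe offline=occurs, Outboard rupture disc is out=occurs → at least one input occurs → occurs.
Temperature loop down [AND]: Interlock chain lost=occurs, Quench valve malfunctions=occurs → all inputs occur → occurs.
Cooling jacket inoperative [AND]: Coolant supply is down=occurs, Primary controller trips=occurs, Temperature loop down=occurs, Inboard agitator 2 malfunctions=occurs → all inputs occur → occurs.
Agitation branch down [AND]: Trip relay trips=occurs, Quench path inoperative=occurs, Cooling jacket inoperative=occurs, Secondary jacket pump 2 failed=occurs → all inputs occur → occurs.
Chemical batch overheats [OR]: Vent system lost=not, Agitation branch down=occurs, Backup trip relay 2 offline=not → at least one input occurs → occurs.

Yes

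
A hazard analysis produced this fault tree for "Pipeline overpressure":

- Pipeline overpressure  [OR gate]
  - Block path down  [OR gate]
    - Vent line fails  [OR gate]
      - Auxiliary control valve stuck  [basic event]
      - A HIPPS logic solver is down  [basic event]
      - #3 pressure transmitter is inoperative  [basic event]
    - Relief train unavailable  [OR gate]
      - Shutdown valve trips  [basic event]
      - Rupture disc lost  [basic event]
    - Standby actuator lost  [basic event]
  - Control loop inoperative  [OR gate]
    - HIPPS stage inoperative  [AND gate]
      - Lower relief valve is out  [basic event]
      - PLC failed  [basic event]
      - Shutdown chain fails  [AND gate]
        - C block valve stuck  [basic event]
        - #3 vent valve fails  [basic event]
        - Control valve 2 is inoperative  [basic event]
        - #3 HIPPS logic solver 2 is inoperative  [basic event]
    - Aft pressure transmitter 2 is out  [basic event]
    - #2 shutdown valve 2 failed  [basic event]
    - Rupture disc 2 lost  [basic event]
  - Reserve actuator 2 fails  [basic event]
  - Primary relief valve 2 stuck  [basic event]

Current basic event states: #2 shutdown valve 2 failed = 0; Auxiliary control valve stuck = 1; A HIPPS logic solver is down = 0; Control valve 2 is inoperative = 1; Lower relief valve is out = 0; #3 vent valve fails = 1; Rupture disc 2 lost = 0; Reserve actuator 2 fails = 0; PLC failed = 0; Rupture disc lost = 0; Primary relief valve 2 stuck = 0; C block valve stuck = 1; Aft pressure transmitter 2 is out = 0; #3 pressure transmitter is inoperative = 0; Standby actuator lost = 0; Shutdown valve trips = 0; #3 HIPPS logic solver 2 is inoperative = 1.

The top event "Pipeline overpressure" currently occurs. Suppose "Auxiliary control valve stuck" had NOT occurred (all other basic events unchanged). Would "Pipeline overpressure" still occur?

Counterfactual: set "Auxiliary control valve stuck" to not occurred.
Vent line fails [OR]: Auxiliary control valve stuck=not, A HIPPS logic solver is down=not, #3 pressure transmitter is inoperative=not → no input occurs → does not occur.
Relief train unavailable [OR]: Shutdown valve trips=not, Rupture disc lost=not → no input occurs → does not occur.
Block path down [OR]: Vent line fails=not, Relief train unavailable=not, Standby actuator lost=not → no input occurs → does not occur.
Shutdown chain fails [AND]: C block valve stuck=occurs, #3 vent valve fails=occurs, Control valve 2 is inoperative=occurs, #3 HIPPS logic solver 2 is inoperative=occurs → all inputs occur → occurs.
HIPPS stage inoperative [AND]: Lower relief valve is out=not, PLC failed=not, Shutdown chain fails=occurs → not all inputs occur → does not occur.
Control loop inoperative [OR]: HIPPS stage inoperative=not, Aft pressure transmitter 2 is out=not, #2 shutdown valve 2 failed=not, Rupture disc 2 lost=not → no input occurs → does not occur.
Pipeline overpressure [OR]: Block path down=not, Control loop inoperative=not, Reserve actuator 2 fails=not, Primary relief valve 2 stuck=not → no input occurs → does not occur.

No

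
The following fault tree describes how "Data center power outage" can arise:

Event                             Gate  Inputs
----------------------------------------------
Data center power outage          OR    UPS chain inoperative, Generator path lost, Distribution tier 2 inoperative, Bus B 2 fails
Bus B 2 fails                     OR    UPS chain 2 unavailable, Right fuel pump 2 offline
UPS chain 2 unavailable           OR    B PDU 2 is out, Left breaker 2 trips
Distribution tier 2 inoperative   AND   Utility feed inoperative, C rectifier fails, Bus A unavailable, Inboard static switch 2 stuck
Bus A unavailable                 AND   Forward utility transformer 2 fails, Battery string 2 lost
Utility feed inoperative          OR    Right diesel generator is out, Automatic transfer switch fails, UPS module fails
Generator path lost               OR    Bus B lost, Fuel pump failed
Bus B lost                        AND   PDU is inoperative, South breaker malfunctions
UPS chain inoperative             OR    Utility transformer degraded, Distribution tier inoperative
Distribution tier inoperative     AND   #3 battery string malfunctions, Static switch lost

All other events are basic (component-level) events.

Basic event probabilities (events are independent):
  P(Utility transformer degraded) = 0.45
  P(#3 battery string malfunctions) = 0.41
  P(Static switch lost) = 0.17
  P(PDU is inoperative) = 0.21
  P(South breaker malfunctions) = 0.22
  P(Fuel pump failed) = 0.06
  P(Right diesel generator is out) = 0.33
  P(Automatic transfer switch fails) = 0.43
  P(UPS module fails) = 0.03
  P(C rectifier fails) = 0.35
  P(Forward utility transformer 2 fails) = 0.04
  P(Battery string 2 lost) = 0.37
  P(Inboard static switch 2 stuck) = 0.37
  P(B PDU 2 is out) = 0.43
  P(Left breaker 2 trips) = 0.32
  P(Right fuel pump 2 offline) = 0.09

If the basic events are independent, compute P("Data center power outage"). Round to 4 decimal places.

P(Distribution tier inoperative) [AND] = 0.41 × 0.17 = 0.069700
P(UPS chain inoperative) [OR] = 1 − (1−0.45) × (1−0.069700) = 0.488335
P(Bus B lost) [AND] = 0.21 × 0.22 = 0.046200
P(Generator path lost) [OR] = 1 − (1−0.046200) × (1−0.06) = 0.103428
P(Utility feed inoperative) [OR] = 1 − (1−0.33) × (1−0.43) × (1−0.03) = 0.629557
P(Bus A unavailable) [AND] = 0.04 × 0.37 = 0.014800
P(Distribution tier 2 inoperative) [AND] = 0.629557 × 0.35 × 0.014800 × 0.37 = 0.001207
P(UPS chain 2 unavailable) [OR] = 1 − (1−0.43) × (1−0.32) = 0.612400
P(Bus B 2 fails) [OR] = 1 − (1−0.612400) × (1−0.09) = 0.647284
P(Data center power outage) [OR] = 1 − (1−0.488335) × (1−0.103428) × (1−0.001207) × (1−0.647284) = 0.838389
Rounded to 4 decimal places: P(Data center power outage) ≈ 0.8384.

0.8384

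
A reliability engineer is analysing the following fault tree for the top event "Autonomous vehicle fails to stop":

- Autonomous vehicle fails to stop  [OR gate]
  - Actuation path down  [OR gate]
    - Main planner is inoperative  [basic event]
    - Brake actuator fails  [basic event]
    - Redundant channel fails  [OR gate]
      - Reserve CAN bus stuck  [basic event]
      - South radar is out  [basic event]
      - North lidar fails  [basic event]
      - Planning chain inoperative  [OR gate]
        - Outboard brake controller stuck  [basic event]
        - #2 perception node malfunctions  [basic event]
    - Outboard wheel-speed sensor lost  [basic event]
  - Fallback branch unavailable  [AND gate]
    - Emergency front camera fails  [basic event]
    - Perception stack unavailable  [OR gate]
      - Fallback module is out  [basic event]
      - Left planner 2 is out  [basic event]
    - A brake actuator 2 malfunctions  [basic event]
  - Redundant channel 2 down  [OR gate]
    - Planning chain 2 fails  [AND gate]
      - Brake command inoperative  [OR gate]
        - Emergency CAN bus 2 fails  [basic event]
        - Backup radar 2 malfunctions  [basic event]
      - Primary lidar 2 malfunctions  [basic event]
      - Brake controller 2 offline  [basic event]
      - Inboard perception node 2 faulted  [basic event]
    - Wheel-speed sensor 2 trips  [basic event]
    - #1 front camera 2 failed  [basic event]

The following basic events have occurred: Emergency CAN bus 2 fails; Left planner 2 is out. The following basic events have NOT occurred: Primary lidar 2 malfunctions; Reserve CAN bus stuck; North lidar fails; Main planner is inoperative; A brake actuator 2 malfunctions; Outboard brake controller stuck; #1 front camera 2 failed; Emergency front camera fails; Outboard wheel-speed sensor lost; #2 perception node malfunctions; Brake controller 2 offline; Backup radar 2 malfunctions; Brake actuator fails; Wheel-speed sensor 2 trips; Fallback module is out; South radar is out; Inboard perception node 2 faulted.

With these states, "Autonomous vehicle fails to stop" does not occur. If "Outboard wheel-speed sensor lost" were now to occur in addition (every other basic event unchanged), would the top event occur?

Yes

Counterfactual: set "Outboard wheel-speed sensor lost" to occurred.
Planning chain inoperative [OR]: Outboard brake controller stuck=not, #2 perception node malfunctions=not → no input occurs → does not occur.
Redundant channel fails [OR]: Reserve CAN bus stuck=not, South radar is out=not, North lidar fails=not, Planning chain inoperative=not → no input occurs → does not occur.
Actuation path down [OR]: Main planner is inoperative=not, Brake actuator fails=not, Redundant channel fails=not, Outboard wheel-speed sensor lost=occurs → at least one input occurs → occurs.
Perception stack unavailable [OR]: Fallback module is out=not, Left planner 2 is out=occurs → at least one input occurs → occurs.
Fallback branch unavailable [AND]: Emergency front camera fails=not, Perception stack unavailable=occurs, A brake actuator 2 malfunctions=not → not all inputs occur → does not occur.
Brake command inoperative [OR]: Emergency CAN bus 2 fails=occurs, Backup radar 2 malfunctions=not → at least one input occurs → occurs.
Planning chain 2 fails [AND]: Brake command inoperative=occurs, Primary lidar 2 malfunctions=not, Brake controller 2 offline=not, Inboard perception node 2 faulted=not → not all inputs occur → does not occur.
Redundant channel 2 down [OR]: Planning chain 2 fails=not, Wheel-speed sensor 2 trips=not, #1 front camera 2 failed=not → no input occurs → does not occur.
Autonomous vehicle fails to stop [OR]: Actuation path down=occurs, Fallback branch unavailable=not, Redundant channel 2 down=not → at least one input occurs → occurs.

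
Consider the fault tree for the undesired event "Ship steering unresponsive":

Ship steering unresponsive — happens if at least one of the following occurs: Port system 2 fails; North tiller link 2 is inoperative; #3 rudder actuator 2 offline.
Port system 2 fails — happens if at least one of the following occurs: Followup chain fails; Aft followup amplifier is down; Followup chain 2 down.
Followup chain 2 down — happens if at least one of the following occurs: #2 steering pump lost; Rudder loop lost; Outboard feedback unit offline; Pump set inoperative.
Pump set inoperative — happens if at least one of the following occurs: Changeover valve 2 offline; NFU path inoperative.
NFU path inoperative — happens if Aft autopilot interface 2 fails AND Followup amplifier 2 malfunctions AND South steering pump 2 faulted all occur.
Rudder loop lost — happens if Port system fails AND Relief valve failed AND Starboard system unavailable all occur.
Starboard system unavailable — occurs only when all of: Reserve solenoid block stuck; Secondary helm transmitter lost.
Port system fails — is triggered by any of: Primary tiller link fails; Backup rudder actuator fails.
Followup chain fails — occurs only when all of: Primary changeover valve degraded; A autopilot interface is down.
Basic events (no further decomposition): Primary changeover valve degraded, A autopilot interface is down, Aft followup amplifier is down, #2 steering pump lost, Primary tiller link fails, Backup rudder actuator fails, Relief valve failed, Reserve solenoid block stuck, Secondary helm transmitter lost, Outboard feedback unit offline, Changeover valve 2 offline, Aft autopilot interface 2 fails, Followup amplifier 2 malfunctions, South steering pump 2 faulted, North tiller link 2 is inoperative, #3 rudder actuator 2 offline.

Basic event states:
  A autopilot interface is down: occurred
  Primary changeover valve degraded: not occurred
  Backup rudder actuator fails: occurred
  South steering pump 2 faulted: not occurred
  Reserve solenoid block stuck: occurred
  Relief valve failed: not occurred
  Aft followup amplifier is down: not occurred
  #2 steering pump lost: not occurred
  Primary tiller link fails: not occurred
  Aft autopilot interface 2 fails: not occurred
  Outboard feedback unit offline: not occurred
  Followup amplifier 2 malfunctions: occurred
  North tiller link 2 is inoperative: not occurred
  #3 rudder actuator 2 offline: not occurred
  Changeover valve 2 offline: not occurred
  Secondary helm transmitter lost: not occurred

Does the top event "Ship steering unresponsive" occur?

Followup chain fails [AND]: Primary changeover valve degraded=not, A autopilot interface is down=occurs → not all inputs occur → does not occur.
Port system fails [OR]: Primary tiller link fails=not, Backup rudder actuator fails=occurs → at least one input occurs → occurs.
Starboard system unavailable [AND]: Reserve solenoid block stuck=occurs, Secondary helm transmitter lost=not → not all inputs occur → does not occur.
Rudder loop lost [AND]: Port system fails=occurs, Relief valve failed=not, Starboard system unavailable=not → not all inputs occur → does not occur.
NFU path inoperative [AND]: Aft autopilot interface 2 fails=not, Followup amplifier 2 malfunctions=occurs, South steering pump 2 faulted=not → not all inputs occur → does not occur.
Pump set inoperative [OR]: Changeover valve 2 offline=not, NFU path inoperative=not → no input occurs → does not occur.
Followup chain 2 down [OR]: #2 steering pump lost=not, Rudder loop lost=not, Outboard feedback unit offline=not, Pump set inoperative=not → no input occurs → does not occur.
Port system 2 fails [OR]: Followup chain fails=not, Aft followup amplifier is down=not, Followup chain 2 down=not → no input occurs → does not occur.
Ship steering unresponsive [OR]: Port system 2 fails=not, North tiller link 2 is inoperative=not, #3 rudder actuator 2 offline=not → no input occurs → does not occur.

No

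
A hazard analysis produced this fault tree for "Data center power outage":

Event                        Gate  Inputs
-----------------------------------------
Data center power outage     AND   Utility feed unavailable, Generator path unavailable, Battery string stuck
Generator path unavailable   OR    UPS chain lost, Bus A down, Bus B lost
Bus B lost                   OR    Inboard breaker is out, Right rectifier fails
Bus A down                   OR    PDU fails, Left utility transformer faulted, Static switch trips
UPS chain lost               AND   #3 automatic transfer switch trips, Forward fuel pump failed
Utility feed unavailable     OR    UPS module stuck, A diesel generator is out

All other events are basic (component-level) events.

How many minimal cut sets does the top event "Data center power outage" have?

Utility feed unavailable [OR]: union of children's cut sets → 2 cut set(s).
UPS chain lost [AND]: one cut set from each child combined → 1 × 1 = 1 cut set(s).
Bus A down [OR]: union of children's cut sets → 3 cut set(s).
Bus B lost [OR]: union of children's cut sets → 2 cut set(s).
Generator path unavailable [OR]: union of children's cut sets → 6 cut set(s).
Data center power outage [AND]: one cut set from each child combined → 2 × 6 × 1 = 12 cut set(s).

12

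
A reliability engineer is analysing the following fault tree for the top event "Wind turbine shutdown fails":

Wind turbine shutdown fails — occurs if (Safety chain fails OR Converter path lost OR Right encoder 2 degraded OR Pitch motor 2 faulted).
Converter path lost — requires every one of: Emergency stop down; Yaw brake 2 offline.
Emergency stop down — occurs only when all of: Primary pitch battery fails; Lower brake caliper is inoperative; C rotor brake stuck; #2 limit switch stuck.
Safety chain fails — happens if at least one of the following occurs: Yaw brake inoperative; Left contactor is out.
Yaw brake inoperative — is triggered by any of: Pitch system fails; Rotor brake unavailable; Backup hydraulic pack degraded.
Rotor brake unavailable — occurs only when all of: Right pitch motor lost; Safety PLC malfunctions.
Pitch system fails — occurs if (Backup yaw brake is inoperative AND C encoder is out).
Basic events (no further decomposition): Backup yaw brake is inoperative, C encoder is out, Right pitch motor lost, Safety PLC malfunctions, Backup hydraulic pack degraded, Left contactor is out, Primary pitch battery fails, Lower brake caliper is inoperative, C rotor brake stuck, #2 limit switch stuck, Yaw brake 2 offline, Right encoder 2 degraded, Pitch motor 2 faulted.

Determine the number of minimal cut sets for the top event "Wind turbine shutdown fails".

7

Pitch system fails [AND]: one cut set from each child combined → 1 × 1 = 1 cut set(s).
Rotor brake unavailable [AND]: one cut set from each child combined → 1 × 1 = 1 cut set(s).
Yaw brake inoperative [OR]: union of children's cut sets → 3 cut set(s).
Safety chain fails [OR]: union of children's cut sets → 4 cut set(s).
Emergency stop down [AND]: one cut set from each child combined → 1 × 1 × 1 × 1 = 1 cut set(s).
Converter path lost [AND]: one cut set from each child combined → 1 × 1 = 1 cut set(s).
Wind turbine shutdown fails [OR]: union of children's cut sets → 7 cut set(s).
Minimal cut sets: {Backup yaw brake is inoperative, C encoder is out}; {Right pitch motor lost, Safety PLC malfunctions}; {Backup hydraulic pack degraded}; {Left contactor is out}; {#2 limit switch stuck, C rotor brake stuck, Lower brake caliper is inoperative, Primary pitch battery fails, Yaw brake 2 offline}; {Right encoder 2 degraded}; {Pitch motor 2 faulted}.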